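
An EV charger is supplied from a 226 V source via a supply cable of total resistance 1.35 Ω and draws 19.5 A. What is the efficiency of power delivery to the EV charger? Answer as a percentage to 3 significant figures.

The supply cable carries the full 19.5 A.
P_line = I² R_line = (19.50)² × 1.35 = 513.3 W
P_source = V I = 226 × 19.50 = 4407 W; P_load = 3894 W
η = P_load / P_source = 3894 / 4407 = 0.8835

88.4 %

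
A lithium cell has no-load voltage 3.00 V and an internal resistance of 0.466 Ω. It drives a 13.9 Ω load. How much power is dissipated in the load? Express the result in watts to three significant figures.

0.606 W

Find the circuit current first, then P = I²R for the load (series elements share I).
I = ε / (r + R) = 3.00 / (0.466 + 13.9) = 0.2088 A
P_load = I² R = (0.2088)² × 13.9 = 0.6062 W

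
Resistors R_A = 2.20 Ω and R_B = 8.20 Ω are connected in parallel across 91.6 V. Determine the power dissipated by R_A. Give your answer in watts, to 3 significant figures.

3810 W

The supply voltage appears across each parallel branch — just use P = V²/R_A.
P_R_A = V² / R_A = (91.6)² / 2.20 Ω = 3814 W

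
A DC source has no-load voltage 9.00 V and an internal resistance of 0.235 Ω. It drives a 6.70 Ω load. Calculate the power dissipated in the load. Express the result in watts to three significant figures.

11.3 W

Find the circuit current first, then P = I²R for the load (series elements share I).
I = ε / (r + R) = 9.00 / (0.235 + 6.70) = 1.298 A
P_load = I² R = (1.298)² × 6.70 = 11.28 W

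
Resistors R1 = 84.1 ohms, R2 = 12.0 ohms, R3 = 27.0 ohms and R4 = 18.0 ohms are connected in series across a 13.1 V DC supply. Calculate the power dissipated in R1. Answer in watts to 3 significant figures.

0.725 W

Since the resistors are in series they all carry the loop current I = V/R_total; the power in any one is I²R.
R_total = 84.1 + 12.0 + 27.0 + 18.0 = 141.1 Ω
I = V / R_total = 13.1 / 141.1 = 0.09284 A
P_R1 = I² × R1 = (0.09284)² × 84.1 = 0.7249 W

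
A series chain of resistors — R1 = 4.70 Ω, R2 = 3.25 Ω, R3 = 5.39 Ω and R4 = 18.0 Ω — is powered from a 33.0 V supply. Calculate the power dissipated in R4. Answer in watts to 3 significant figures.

20.0 W

Series elements share the same current, so find I first, then use P = I²R.
R_total = 4.70 + 3.25 + 5.39 + 18.0 = 31.34 Ω
I = V / R_total = 33.0 / 31.34 = 1.053 A
P_R4 = I² × R4 = (1.053)² × 18.0 = 19.96 W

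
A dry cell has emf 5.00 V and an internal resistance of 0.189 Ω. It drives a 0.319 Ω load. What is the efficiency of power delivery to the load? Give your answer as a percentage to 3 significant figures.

The source delivers εI, of which I²R reaches the load and I²r is lost; since I is common, η = R/(R+r).
η = R / (R + r) = 0.319 / (0.319 + 0.189) = 0.6280

62.8 %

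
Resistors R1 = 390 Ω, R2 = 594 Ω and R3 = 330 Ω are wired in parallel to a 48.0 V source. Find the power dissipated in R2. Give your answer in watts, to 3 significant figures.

3.88 W

R2 sits directly across the source, so P = V²/R with V = 48.0 V.
P_R2 = V² / R2 = (48.0)² / 594 Ω = 3.879 W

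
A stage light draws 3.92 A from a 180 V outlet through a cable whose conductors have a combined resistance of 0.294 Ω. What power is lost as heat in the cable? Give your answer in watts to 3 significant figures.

Line loss is just I²R for the cable — we know both I and R_line directly.
The cable carries the full 3.92 A.
P_line = I² R_line = (3.920)² × 0.294 = 4.518 W

4.52 W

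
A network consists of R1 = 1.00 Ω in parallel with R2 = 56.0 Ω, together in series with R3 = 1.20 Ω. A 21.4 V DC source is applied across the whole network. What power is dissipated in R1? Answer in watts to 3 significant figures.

92.8 W

Reduce the parallel combination to a single R_p; the circuit then becomes R_p in series with the remaining resistor.
R_p = (1.00×56.0)/(1.00+56.0) = 0.9825 Ω
R_total = R_p + 1.20 = 0.9825 + 1.20 = 2.182 Ω
I = V / R_total = 21.4 / 2.182 = 9.805 A
Voltage across the parallel pair: V_p = I × R_p = 9.805 × 0.9825 = 9.633 V
R1 has V_p across it, so P = V_p²/R1.
P_R1 = (9.633)² / 1.00 = 92.80 W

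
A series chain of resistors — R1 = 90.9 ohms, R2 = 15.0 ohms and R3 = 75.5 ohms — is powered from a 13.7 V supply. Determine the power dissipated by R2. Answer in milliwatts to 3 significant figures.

85.6 mW

In a series string the same current flows through every resistor — find that current, then P = I²R for the one we want.
R_total = 90.9 + 15.0 + 75.5 = 181.4 Ω
I = V / R_total = 13.7 / 181.4 = 0.07552 A
P_R2 = I² × R2 = (0.07552)² × 15.0 = 0.08556 W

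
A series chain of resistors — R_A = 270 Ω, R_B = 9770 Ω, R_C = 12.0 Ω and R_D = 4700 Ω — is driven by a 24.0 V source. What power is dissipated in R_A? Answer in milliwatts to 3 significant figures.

0.715 mW

In a series string the same current flows through every resistor — find that current, then P = I²R for the one we want.
R_total = 270 + 9770 + 12.0 + 4700 = 14750 Ω
I = V / R_total = 24.0 / 14750 = 0.001627 A
P_R_A = I² × R_A = (0.001627)² × 270 = 0.0007146 W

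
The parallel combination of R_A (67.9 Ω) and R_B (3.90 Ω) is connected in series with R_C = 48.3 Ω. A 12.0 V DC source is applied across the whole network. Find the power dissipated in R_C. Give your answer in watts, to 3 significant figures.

Reduce the parallel combination to a single R_p; the circuit then becomes R_p in series with the remaining resistor.
R_p = (67.9×3.90)/(67.9+3.90) = 3.688 Ω
R_total = R_p + 48.3 = 3.688 + 48.3 = 51.99 Ω
I = V / R_total = 12.0 / 51.99 = 0.2308 A
All the supply current flows through R_C; use P = I²R_C.
P_R_C = (0.2308)² × 48.3 = 2.573 W

2.57 W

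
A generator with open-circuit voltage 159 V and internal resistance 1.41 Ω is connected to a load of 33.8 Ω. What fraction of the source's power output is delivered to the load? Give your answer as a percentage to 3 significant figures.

Efficiency is P_load / P_total. With a series r and R sharing the same I, P = I²R for each, so η = R/(R+r).
η = R / (R + r) = 33.8 / (33.8 + 1.41) = 0.9600

96.0 %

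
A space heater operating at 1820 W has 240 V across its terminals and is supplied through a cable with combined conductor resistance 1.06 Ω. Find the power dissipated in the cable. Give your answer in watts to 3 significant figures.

Only the current and the line resistance are needed for the I²R loss.
I = P / V = 1820 / 240 = 7.583 A through the cable.
P_line = I² R_line = (7.583)² × 1.06 = 60.96 W

61.0 W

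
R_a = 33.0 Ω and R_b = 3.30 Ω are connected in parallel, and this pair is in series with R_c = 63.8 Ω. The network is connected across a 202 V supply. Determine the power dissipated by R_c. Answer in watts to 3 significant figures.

583 W

Collapse the R_a‖R_b pair into one equivalent R_p; then R_p and R_c form a series string.
R_p = (33.0×3.30)/(33.0+3.30) = 3.000 Ω
R_total = R_p + 63.8 = 3.000 + 63.8 = 66.80 Ω
I = V / R_total = 202 / 66.80 = 3.024 A
R_c is the series element, so its power is I²R.
P_R_c = (3.024)² × 63.8 = 583.4 W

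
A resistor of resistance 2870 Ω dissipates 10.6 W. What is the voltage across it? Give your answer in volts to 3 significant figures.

174 V

Inverting the appropriate power form: V = √(P R).
V = √(10.6 × 2870) = 174.4 V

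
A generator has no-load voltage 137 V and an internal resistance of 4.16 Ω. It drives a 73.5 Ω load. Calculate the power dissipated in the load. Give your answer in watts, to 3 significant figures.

229 W

With r and R in series, I = ε/(r+R); the load dissipates I²R.
I = ε / (r + R) = 137 / (4.16 + 73.5) = 1.764 A
P_load = I² R = (1.764)² × 73.5 = 228.7 W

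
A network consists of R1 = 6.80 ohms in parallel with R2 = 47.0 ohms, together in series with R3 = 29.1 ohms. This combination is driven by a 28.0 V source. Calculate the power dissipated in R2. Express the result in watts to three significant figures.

Collapse the R1‖R2 pair into one equivalent R_p; then R_p and R3 form a series string.
R_p = (6.80×47.0)/(6.80+47.0) = 5.941 Ω
R_total = R_p + 29.1 = 5.941 + 29.1 = 35.04 Ω
I = V / R_total = 28.0 / 35.04 = 0.7991 A
Voltage across the parallel pair: V_p = I × R_p = 0.7991 × 5.941 = 4.747 V
R2 sits across V_p; its power is V_p²/R.
P_R2 = (4.747)² / 47.0 = 0.4794 W

0.479 W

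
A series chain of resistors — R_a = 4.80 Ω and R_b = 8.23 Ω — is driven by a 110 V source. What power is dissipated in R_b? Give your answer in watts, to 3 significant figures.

587 W

The current is common to all series resistors; compute it, then apply P = I²R for the target.
R_total = 4.80 + 8.23 = 13.03 Ω
I = V / R_total = 110 / 13.03 = 8.442 A
P_R_b = I² × R_b = (8.442)² × 8.23 = 586.5 W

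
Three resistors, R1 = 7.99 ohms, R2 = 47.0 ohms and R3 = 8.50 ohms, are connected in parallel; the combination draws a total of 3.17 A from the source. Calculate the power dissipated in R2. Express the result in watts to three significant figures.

We need the common branch voltage; get it from I_total × R_eq, then P = V²/R for the branch.
1/R_eq = 1/7.99 + 1/47.0 + 1/8.50 ⇒ R_eq = 3.787 Ω
V = I_total × R_eq = 3.170 × 3.787 = 12.00 V
P_R2 = V² / R2 = (12.00)² / 47.0 = 3.066 W

3.07 W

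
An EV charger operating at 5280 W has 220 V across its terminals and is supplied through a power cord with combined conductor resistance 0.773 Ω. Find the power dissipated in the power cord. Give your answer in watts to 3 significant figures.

445 W

The power cord and load are in series, so the same current flows in both; the loss is I²R_line.
I = P / V = 5280 / 220 = 24.00 A through the power cord.
P_line = I² R_line = (24.00)² × 0.773 = 445.2 W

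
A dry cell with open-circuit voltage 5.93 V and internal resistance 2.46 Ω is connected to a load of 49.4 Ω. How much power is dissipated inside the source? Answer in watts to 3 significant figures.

0.0322 W

The source's internal resistance is just another series element carrying I; its dissipation is I²r.
I = ε / (r + R) = 5.93 / (2.46 + 49.4) = 0.1143 A
P_int = I² r = (0.1143)² × 2.46 = 0.03216 W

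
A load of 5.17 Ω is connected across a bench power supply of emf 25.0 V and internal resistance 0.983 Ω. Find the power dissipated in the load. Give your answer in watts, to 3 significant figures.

85.3 W

With r and R in series, I = ε/(r+R); the load dissipates I²R.
I = ε / (r + R) = 25.0 / (0.983 + 5.17) = 4.063 A
P_load = I² R = (4.063)² × 5.17 = 85.35 W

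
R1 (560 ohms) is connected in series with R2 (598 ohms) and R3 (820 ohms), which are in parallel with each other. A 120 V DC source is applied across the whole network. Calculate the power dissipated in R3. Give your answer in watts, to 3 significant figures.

Collapse R2‖R3 to a single equivalent, reducing the network to two series elements.
R_p = (598×820)/(598+820) = 345.8 Ω
R_total = 560 + 345.8 = 905.8 Ω
I = V / R_total = 120 / 905.8 = 0.1325 A
Voltage across the parallel pair: V_p = I × R_p = 0.1325 × 345.8 = 45.81 V
R3 is across V_p, so use P = V²/R for that branch.
P_R3 = (45.81)² / 820 = 2.559 W

2.56 W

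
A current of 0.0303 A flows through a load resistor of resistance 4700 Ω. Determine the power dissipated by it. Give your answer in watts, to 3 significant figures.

4.32 W

With I and R stated, P = I²R applies in one step.
P = (0.03030 A)² × 4700 Ω = 4.315 W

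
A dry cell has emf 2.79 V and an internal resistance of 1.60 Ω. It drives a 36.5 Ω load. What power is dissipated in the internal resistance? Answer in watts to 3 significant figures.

The internal resistance carries the same current as the load; P_int = I²r.
I = ε / (r + R) = 2.79 / (1.60 + 36.5) = 0.07323 A
P_int = I² r = (0.07323)² × 1.60 = 0.008580 W

0.00858 W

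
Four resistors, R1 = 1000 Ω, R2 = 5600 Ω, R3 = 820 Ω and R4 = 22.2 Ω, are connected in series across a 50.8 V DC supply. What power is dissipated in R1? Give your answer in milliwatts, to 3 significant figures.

Series elements share the same current, so find I first, then use P = I²R.
R_total = 1000 + 5600 + 820 + 22.2 = 7442 Ω
I = V / R_total = 50.8 / 7442 = 0.006826 A
P_R1 = I² × R1 = (0.006826)² × 1000 = 0.04659 W

46.6 mW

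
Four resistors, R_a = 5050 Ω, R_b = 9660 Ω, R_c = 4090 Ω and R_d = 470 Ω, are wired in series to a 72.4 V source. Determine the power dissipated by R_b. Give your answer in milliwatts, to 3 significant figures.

Every series element carries the same I. Get I from the total resistance, then P = I² × R_b.
R_total = 5050 + 9660 + 4090 + 470 = 19270 Ω
I = V / R_total = 72.4 / 19270 = 0.003757 A
P_R_b = I² × R_b = (0.003757)² × 9660 = 0.1364 W

136 mW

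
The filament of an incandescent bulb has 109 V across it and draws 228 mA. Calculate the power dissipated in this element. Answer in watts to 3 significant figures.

24.9 W

V and I are known directly — P = V I, no intermediate step needed.
P = 109 V × 0.2280 A = 24.85 W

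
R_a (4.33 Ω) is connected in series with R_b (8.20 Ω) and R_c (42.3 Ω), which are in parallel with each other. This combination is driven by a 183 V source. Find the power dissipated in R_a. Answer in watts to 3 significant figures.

1160 W

Collapse R_b‖R_c to a single equivalent, reducing the network to two series elements.
R_p = (8.20×42.3)/(8.20+42.3) = 6.869 Ω
R_total = 4.33 + 6.869 = 11.20 Ω
I = V / R_total = 183 / 11.20 = 16.34 A
R_a carries the full series current, so P = I²R.
P_R_a = (16.34)² × 4.33 = 1156 W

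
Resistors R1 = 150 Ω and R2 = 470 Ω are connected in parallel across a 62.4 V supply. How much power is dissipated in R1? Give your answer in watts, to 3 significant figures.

26.0 W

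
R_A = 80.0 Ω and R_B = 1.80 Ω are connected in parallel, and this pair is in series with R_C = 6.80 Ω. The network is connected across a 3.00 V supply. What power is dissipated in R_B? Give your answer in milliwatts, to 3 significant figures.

First find R_p for the parallel pair, then treat R_p + R_C as a series loop.
R_p = (80.0×1.80)/(80.0+1.80) = 1.760 Ω
R_total = R_p + 6.80 = 1.760 + 6.80 = 8.560 Ω
I = V / R_total = 3.00 / 8.560 = 0.3505 A
Voltage across the parallel pair: V_p = I × R_p = 0.3505 × 1.760 = 0.6169 V
R_B has V_p across it, so P = V_p²/R_B.
P_R_B = (0.6169)² / 1.80 = 0.2114 W

211 mW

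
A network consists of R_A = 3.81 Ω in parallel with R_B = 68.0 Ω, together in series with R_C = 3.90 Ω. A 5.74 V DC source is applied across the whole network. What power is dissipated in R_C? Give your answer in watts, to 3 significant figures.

First find R_p for the parallel pair, then treat R_p + R_C as a series loop.
R_p = (3.81×68.0)/(3.81+68.0) = 3.608 Ω
R_total = R_p + 3.90 = 3.608 + 3.90 = 7.508 Ω
I = V / R_total = 5.74 / 7.508 = 0.7645 A
All the supply current flows through R_C; use P = I²R_C.
P_R_C = (0.7645)² × 3.90 = 2.280 W

2.28 W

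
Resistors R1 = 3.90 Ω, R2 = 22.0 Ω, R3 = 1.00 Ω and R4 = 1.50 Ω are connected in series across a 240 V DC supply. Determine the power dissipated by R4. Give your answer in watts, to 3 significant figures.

Since the resistors are in series they all carry the loop current I = V/R_total; the power in any one is I²R.
R_total = 3.90 + 22.0 + 1.00 + 1.50 = 28.40 Ω
I = V / R_total = 240 / 28.40 = 8.451 A
P_R4 = I² × R4 = (8.451)² × 1.50 = 107.1 W

107 W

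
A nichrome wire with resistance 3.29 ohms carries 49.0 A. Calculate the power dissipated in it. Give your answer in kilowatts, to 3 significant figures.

7.90 kW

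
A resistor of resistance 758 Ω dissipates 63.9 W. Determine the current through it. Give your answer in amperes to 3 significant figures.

0.290 A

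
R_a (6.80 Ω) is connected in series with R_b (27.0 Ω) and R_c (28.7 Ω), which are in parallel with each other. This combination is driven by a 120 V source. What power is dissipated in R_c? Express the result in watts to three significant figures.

226 W

Reduce the parallel pair to R_p first; the network is then a simple series string.
R_p = (27.0×28.7)/(27.0+28.7) = 13.91 Ω
R_total = 6.80 + 13.91 = 20.71 Ω
I = V / R_total = 120 / 20.71 = 5.794 A
Voltage across the parallel pair: V_p = I × R_p = 5.794 × 13.91 = 80.60 V
With V_p across R_c, its power is V_p²/R_c.
P_R_c = (80.60)² / 28.7 = 226.4 W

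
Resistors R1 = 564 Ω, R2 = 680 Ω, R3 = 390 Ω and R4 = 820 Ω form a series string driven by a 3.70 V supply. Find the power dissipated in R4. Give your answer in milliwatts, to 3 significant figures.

The current is common to all series resistors; compute it, then apply P = I²R for the target.
R_total = 564 + 680 + 390 + 820 = 2454 Ω
I = V / R_total = 3.70 / 2454 = 0.001508 A
P_R4 = I² × R4 = (0.001508)² × 820 = 0.001864 W

1.86 mW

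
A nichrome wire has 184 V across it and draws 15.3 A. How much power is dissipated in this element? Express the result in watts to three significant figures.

2820 W

Since both terminal voltage and current are stated, P = V I gives the power in one step.
P = 184 V × 15.30 A = 2815 W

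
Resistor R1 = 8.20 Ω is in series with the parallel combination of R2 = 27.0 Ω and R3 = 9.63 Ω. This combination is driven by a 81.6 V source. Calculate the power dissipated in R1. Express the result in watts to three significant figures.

Collapse R2‖R3 to a single equivalent, reducing the network to two series elements.
R_p = (27.0×9.63)/(27.0+9.63) = 7.098 Ω
R_total = 8.20 + 7.098 = 15.30 Ω
I = V / R_total = 81.6 / 15.30 = 5.334 A
R1 carries the full series current, so P = I²R.
P_R1 = (5.334)² × 8.20 = 233.3 W

233 W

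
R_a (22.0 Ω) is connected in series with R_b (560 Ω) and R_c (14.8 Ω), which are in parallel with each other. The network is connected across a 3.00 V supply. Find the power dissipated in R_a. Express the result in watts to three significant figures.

0.149 W

First combine the parallel branches into one equivalent R_p, then R_a + R_p is a series pair.
R_p = (560×14.8)/(560+14.8) = 14.42 Ω
R_total = 22.0 + 14.42 = 36.42 Ω
I = V / R_total = 3.00 / 36.42 = 0.08237 A
The full supply current passes through R_a: P = I²R.
P_R_a = (0.08237)² × 22.0 = 0.1493 W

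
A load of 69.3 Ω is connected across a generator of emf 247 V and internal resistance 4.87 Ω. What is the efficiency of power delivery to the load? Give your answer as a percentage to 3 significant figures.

93.4 %

Efficiency is P_load / P_total. With a series r and R sharing the same I, P = I²R for each, so η = R/(R+r).
η = R / (R + r) = 69.3 / (69.3 + 4.87) = 0.9343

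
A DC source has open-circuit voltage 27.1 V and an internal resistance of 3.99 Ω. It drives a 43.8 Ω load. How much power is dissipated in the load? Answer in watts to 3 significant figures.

The internal resistance and the load are in series, so the same I flows through both; get I from ε/(r+R), then I²R for the load.
I = ε / (r + R) = 27.1 / (3.99 + 43.8) = 0.5671 A
P_load = I² R = (0.5671)² × 43.8 = 14.08 W

14.1 W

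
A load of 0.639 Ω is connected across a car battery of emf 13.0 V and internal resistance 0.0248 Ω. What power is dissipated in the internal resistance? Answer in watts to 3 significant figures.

r is in series with the load, so it carries the full circuit current — the loss in it is I²r.
I = ε / (r + R) = 13.0 / (0.0248 + 0.639) = 19.58 A
P_int = I² r = (19.58)² × 0.0248 = 9.512 W

9.51 W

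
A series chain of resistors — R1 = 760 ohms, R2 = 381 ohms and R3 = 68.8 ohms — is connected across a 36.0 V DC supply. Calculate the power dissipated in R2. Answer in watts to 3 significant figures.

In a series string the same current flows through every resistor — find that current, then P = I²R for the one we want.
R_total = 760 + 381 + 68.8 = 1210 Ω
I = V / R_total = 36.0 / 1210 = 0.02976 A
P_R2 = I² × R2 = (0.02976)² × 381 = 0.3374 W

0.337 W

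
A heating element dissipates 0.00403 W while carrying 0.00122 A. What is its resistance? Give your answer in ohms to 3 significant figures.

2710 Ω

Inverting the appropriate power form: R = P / I².
R = 0.00403 / (0.001220)² = 2708 Ω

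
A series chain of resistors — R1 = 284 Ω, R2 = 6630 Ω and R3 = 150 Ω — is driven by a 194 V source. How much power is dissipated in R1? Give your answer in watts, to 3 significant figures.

The current is common to all series resistors; compute it, then apply P = I²R for the target.
R_total = 284 + 6630 + 150 = 7064 Ω
I = V / R_total = 194 / 7064 = 0.02746 A
P_R1 = I² × R1 = (0.02746)² × 284 = 0.2142 W

0.214 W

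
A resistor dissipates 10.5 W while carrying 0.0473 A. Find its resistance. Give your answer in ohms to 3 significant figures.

4690 Ω

The two known quantities fix the third via R = P / I².
R = 10.5 / (0.04730)² = 4693 Ω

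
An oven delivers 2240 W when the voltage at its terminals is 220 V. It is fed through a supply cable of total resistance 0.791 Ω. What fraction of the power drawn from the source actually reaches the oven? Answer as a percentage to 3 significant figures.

96.5 %

I = P / V = 2240 / 220 = 10.18 A through the supply cable.
P_line = I² R_line = (10.18)² × 0.791 = 82.00 W
P_source = P_load + P_line = 2240 + 82.00 = 2322 W
η = P_load / P_source = 2240 / 2322 = 0.9647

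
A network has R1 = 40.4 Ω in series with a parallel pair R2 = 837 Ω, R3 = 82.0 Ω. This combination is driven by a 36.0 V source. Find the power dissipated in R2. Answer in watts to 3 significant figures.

Replace R2 and R3 with their parallel equivalent so the circuit becomes R1 in series with R_p.
R_p = (837×82.0)/(837+82.0) = 74.68 Ω
R_total = 40.4 + 74.68 = 115.1 Ω
I = V / R_total = 36.0 / 115.1 = 0.3128 A
Voltage across the parallel pair: V_p = I × R_p = 0.3128 × 74.68 = 23.36 V
With V_p across R2, its power is V_p²/R2.
P_R2 = (23.36)² / 837 = 0.6521 W

0.652 W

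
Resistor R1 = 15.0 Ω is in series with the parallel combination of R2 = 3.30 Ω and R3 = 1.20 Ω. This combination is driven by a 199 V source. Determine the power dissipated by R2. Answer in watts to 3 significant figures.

Reduce the parallel pair to R_p first; the network is then a simple series string.
R_p = (3.30×1.20)/(3.30+1.20) = 0.8800 Ω
R_total = 15.0 + 0.8800 = 15.88 Ω
I = V / R_total = 199 / 15.88 = 12.53 A
Voltage across the parallel pair: V_p = I × R_p = 12.53 × 0.8800 = 11.03 V
With V_p across R2, its power is V_p²/R2.
P_R2 = (11.03)² / 3.30 = 36.85 W

36.9 W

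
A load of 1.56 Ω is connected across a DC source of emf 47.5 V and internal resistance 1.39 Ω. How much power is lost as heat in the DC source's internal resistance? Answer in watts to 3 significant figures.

360 W

The source's internal resistance is just another series element carrying I; its dissipation is I²r.
I = ε / (r + R) = 47.5 / (1.39 + 1.56) = 16.10 A
P_int = I² r = (16.10)² × 1.39 = 360.4 W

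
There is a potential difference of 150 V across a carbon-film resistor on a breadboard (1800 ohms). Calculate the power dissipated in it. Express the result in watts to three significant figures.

12.5 W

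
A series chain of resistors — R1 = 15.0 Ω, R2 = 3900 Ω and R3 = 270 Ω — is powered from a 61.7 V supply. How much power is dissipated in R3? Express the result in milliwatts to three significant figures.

58.7 mW

In a series string the same current flows through every resistor — find that current, then P = I²R for the one we want.
R_total = 15.0 + 3900 + 270 = 4185 Ω
I = V / R_total = 61.7 / 4185 = 0.01474 A
P_R3 = I² × R3 = (0.01474)² × 270 = 0.05869 W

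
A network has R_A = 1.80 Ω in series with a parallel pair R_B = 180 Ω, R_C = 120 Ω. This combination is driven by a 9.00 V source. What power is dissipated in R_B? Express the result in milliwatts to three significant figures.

First combine the parallel branches into one equivalent R_p, then R_A + R_p is a series pair.
R_p = (180×120)/(180+120) = 72.00 Ω
R_total = 1.80 + 72.00 = 73.80 Ω
I = V / R_total = 9.00 / 73.80 = 0.1220 A
Voltage across the parallel pair: V_p = I × R_p = 0.1220 × 72.00 = 8.780 V
With V_p across R_B, its power is V_p²/R_B.
P_R_B = (8.780)² / 180 = 0.4283 W

428 mW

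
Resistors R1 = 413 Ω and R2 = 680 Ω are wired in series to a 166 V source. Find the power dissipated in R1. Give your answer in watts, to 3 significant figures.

The current is common to all series resistors; compute it, then apply P = I²R for the target.
R_total = 413 + 680 = 1093 Ω
I = V / R_total = 166 / 1093 = 0.1519 A
P_R1 = I² × R1 = (0.1519)² × 413 = 9.526 W

9.53 W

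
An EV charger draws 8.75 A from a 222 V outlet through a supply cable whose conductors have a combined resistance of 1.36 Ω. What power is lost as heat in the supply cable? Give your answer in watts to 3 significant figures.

The supply cable and load are in series, so the same current flows in both; the loss is I²R_line.
The supply cable carries the full 8.75 A.
P_line = I² R_line = (8.750)² × 1.36 = 104.1 W

104 W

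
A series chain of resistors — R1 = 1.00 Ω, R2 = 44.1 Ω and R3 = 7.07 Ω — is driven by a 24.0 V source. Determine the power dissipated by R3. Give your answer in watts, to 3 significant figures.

Every series element carries the same I. Get I from the total resistance, then P = I² × R3.
R_total = 1.00 + 44.1 + 7.07 = 52.17 Ω
I = V / R_total = 24.0 / 52.17 = 0.4600 A
P_R3 = I² × R3 = (0.4600)² × 7.07 = 1.496 W

1.50 W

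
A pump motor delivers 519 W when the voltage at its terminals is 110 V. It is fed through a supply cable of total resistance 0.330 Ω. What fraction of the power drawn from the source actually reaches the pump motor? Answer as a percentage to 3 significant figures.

98.6 %

I = P / V = 519 / 110 = 4.718 A through the supply cable.
P_line = I² R_line = (4.718)² × 0.330 = 7.346 W
P_source = P_load + P_line = 519.0 + 7.346 = 526.3 W
η = P_load / P_source = 519.0 / 526.3 = 0.9860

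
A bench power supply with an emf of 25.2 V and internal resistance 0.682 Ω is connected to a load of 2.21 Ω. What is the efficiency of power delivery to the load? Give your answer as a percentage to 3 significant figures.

Both r and R carry the same current, so the power split is just the resistance split: η = R/(R+r).
η = R / (R + r) = 2.21 / (2.21 + 0.682) = 0.7642

76.4 %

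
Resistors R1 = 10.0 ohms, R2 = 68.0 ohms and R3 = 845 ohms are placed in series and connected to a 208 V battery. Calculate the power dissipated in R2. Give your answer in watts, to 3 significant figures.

In a series string the same current flows through every resistor — find that current, then P = I²R for the one we want.
R_total = 10.0 + 68.0 + 845 = 923.0 Ω
I = V / R_total = 208 / 923.0 = 0.2254 A
P_R2 = I² × R2 = (0.2254)² × 68.0 = 3.453 W

3.45 W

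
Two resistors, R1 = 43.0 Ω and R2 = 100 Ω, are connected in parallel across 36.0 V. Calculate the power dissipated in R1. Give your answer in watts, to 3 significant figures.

Each parallel branch sees the full supply voltage, so P = V²/R applies directly to the target branch.
P_R1 = V² / R1 = (36.0)² / 43.0 Ω = 30.14 W

30.1 W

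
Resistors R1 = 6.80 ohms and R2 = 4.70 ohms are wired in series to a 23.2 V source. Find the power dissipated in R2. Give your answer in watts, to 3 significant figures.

Since the resistors are in series they all carry the loop current I = V/R_total; the power in any one is I²R.
R_total = 6.80 + 4.70 = 11.50 Ω
I = V / R_total = 23.2 / 11.50 = 2.017 A
P_R2 = I² × R2 = (2.017)² × 4.70 = 19.13 W

19.1 W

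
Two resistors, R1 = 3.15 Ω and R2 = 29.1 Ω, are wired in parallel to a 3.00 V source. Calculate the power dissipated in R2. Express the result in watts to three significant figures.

0.309 W

Parallel branches share the same voltage; P = V²/R gives the branch power in one step.
P_R2 = V² / R2 = (3.00)² / 29.1 Ω = 0.3093 W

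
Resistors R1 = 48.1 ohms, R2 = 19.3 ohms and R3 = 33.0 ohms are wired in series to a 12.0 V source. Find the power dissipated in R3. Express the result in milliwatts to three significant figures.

471 mW

Every series element carries the same I. Get I from the total resistance, then P = I² × R3.
R_total = 48.1 + 19.3 + 33.0 = 100.4 Ω
I = V / R_total = 12.0 / 100.4 = 0.1195 A
P_R3 = I² × R3 = (0.1195)² × 33.0 = 0.4714 W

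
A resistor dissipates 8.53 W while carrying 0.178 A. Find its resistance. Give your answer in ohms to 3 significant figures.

The two known quantities fix the third via R = P / I².
R = 8.53 / (0.1780)² = 269.2 Ω

269 Ω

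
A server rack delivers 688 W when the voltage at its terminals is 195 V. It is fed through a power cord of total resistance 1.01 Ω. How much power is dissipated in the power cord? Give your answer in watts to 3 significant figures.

Line loss is just I²R for the cable — we know both I and R_line directly.
I = P / V = 688 / 195 = 3.528 A through the power cord.
P_line = I² R_line = (3.528)² × 1.01 = 12.57 W

12.6 W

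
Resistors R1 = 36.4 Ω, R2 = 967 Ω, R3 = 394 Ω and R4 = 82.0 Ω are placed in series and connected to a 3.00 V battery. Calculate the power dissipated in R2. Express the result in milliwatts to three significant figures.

Every series element carries the same I. Get I from the total resistance, then P = I² × R2.
R_total = 36.4 + 967 + 394 + 82.0 = 1479 Ω
I = V / R_total = 3.00 / 1479 = 0.002028 A
P_R2 = I² × R2 = (0.002028)² × 967 = 0.003976 W

3.98 mW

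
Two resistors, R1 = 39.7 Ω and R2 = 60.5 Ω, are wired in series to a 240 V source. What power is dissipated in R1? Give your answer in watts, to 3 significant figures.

Since the resistors are in series they all carry the loop current I = V/R_total; the power in any one is I²R.
R_total = 39.7 + 60.5 = 100.2 Ω
I = V / R_total = 240 / 100.2 = 2.395 A
P_R1 = I² × R1 = (2.395)² × 39.7 = 227.8 W

228 W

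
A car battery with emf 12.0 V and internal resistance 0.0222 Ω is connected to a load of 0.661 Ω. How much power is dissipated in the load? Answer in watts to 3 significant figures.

204 W

The internal resistance and the load are in series, so the same I flows through both; get I from ε/(r+R), then I²R for the load.
I = ε / (r + R) = 12.0 / (0.0222 + 0.661) = 17.56 A
P_load = I² R = (17.56)² × 0.661 = 203.9 W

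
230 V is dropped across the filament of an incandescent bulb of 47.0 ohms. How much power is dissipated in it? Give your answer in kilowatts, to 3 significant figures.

1.13 kW

V and R are stated; P = V²/R avoids computing the current.
P = (230 V)² / 47.0 Ω = 1126 W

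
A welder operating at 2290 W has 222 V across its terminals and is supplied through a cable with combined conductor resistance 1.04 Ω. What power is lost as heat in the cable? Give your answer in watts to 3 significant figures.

111 W

Only the current and the line resistance are needed for the I²R loss.
I = P / V = 2290 / 222 = 10.32 A through the cable.
P_line = I² R_line = (10.32)² × 1.04 = 110.7 W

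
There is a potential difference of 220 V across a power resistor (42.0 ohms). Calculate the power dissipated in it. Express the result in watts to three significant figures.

1150 W

With V across and R both known, P = V²/R gives the dissipation directly.
P = (220 V)² / 42.0 Ω = 1152 W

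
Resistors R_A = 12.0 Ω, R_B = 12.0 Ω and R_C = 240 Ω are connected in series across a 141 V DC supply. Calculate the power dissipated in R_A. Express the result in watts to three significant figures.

In a series string the same current flows through every resistor — find that current, then P = I²R for the one we want.
R_total = 12.0 + 12.0 + 240 = 264.0 Ω
I = V / R_total = 141 / 264.0 = 0.5341 A
P_R_A = I² × R_A = (0.5341)² × 12.0 = 3.423 W

3.42 W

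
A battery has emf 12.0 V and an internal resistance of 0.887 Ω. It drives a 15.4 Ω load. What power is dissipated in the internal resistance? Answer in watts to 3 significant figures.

0.482 W

The internal resistance carries the same current as the load; P_int = I²r.
I = ε / (r + R) = 12.0 / (0.887 + 15.4) = 0.7368 A
P_int = I² r = (0.7368)² × 0.887 = 0.4815 W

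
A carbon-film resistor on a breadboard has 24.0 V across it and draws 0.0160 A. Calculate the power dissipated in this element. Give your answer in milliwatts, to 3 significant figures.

V and I are known directly — P = V I, no intermediate step needed.
P = 24.0 V × 0.01600 A = 0.3840 W

384 mW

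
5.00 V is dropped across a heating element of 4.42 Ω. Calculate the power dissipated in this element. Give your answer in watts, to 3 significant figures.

We know the drop across the element and its resistance — P = V²/R, one step.
P = (5.00 V)² / 4.42 Ω = 5.656 W

5.66 W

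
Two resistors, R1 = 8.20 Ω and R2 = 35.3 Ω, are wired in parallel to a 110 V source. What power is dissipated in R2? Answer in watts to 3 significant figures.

343 W

R2 sits directly across the source, so P = V²/R with V = 110 V.
P_R2 = V² / R2 = (110)² / 35.3 Ω = 342.8 W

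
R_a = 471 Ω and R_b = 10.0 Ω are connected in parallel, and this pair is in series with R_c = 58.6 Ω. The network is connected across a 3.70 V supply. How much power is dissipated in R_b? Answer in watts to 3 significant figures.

0.0281 W

Reduce the parallel combination to a single R_p; the circuit then becomes R_p in series with the remaining resistor.
R_p = (471×10.0)/(471+10.0) = 9.792 Ω
R_total = R_p + 58.6 = 9.792 + 58.6 = 68.39 Ω
I = V / R_total = 3.70 / 68.39 = 0.05410 A
Voltage across the parallel pair: V_p = I × R_p = 0.05410 × 9.792 = 0.5298 V
R_b sits across V_p; its power is V_p²/R.
P_R_b = (0.5298)² / 10.0 = 0.02806 W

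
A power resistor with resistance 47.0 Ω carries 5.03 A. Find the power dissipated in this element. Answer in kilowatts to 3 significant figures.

1.19 kW

With I and R stated, P = I²R applies in one step.
P = (5.030 A)² × 47.0 Ω = 1189 W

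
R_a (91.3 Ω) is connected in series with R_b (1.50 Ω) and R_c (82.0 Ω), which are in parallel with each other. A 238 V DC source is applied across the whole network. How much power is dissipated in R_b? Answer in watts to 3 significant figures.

Replace R_b and R_c with their parallel equivalent so the circuit becomes R_a in series with R_p.
R_p = (1.50×82.0)/(1.50+82.0) = 1.473 Ω
R_total = 91.3 + 1.473 = 92.77 Ω
I = V / R_total = 238 / 92.77 = 2.565 A
Voltage across the parallel pair: V_p = I × R_p = 2.565 × 1.473 = 3.779 V
With V_p across R_b, its power is V_p²/R_b.
P_R_b = (3.779)² / 1.50 = 9.520 W

9.52 W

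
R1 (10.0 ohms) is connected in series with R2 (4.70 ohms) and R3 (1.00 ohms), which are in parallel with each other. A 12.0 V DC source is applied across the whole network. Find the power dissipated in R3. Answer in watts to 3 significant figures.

0.836 W

First combine the parallel branches into one equivalent R_p, then R1 + R_p is a series pair.
R_p = (4.70×1.00)/(4.70+1.00) = 0.8246 Ω
R_total = 10.0 + 0.8246 = 10.82 Ω
I = V / R_total = 12.0 / 10.82 = 1.109 A
Voltage across the parallel pair: V_p = I × R_p = 1.109 × 0.8246 = 0.9141 V
R3 sees V_p directly, so P = V_p² / R3.
P_R3 = (0.9141)² / 1.00 = 0.8356 W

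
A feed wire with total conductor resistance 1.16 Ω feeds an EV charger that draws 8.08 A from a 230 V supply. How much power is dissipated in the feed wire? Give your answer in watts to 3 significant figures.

75.7 W

The feed wire and load are in series, so the same current flows in both; the loss is I²R_line.
The feed wire carries the full 8.08 A.
P_line = I² R_line = (8.080)² × 1.16 = 75.73 W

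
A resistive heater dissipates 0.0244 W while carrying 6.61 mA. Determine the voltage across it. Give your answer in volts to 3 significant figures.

3.69 V

The two known quantities fix the third via V = P / I.
V = 0.0244 / 0.006610 = 3.691 V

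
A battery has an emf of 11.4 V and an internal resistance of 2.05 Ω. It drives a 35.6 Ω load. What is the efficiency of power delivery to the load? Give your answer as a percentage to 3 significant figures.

The source delivers εI, of which I²R reaches the load and I²r is lost; since I is common, η = R/(R+r).
η = R / (R + r) = 35.6 / (35.6 + 2.05) = 0.9456

94.6 %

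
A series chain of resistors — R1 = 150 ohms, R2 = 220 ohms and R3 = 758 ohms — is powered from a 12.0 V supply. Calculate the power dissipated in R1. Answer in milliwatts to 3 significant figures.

The current is common to all series resistors; compute it, then apply P = I²R for the target.
R_total = 150 + 220 + 758 = 1128 Ω
I = V / R_total = 12.0 / 1128 = 0.01064 A
P_R1 = I² × R1 = (0.01064)² × 150 = 0.01698 W

17.0 mW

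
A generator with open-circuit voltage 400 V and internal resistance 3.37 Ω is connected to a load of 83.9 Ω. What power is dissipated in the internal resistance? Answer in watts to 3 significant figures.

70.8 W

The internal resistance carries the same current as the load; P_int = I²r.
I = ε / (r + R) = 400 / (3.37 + 83.9) = 4.583 A
P_int = I² r = (4.583)² × 3.37 = 70.80 W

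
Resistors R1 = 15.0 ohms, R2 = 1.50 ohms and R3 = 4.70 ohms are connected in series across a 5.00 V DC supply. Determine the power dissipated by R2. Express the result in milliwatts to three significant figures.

83.4 mW

The current is common to all series resistors; compute it, then apply P = I²R for the target.
R_total = 15.0 + 1.50 + 4.70 = 21.20 Ω
I = V / R_total = 5.00 / 21.20 = 0.2358 A
P_R2 = I² × R2 = (0.2358)² × 1.50 = 0.08344 W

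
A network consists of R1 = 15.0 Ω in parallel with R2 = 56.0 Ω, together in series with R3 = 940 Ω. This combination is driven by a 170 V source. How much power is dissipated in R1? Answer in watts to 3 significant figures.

First find R_p for the parallel pair, then treat R_p + R3 as a series loop.
R_p = (15.0×56.0)/(15.0+56.0) = 11.83 Ω
R_total = R_p + 940 = 11.83 + 940 = 951.8 Ω
I = V / R_total = 170 / 951.8 = 0.1786 A
Voltage across the parallel pair: V_p = I × R_p = 0.1786 × 11.83 = 2.113 V
R1 has V_p across it, so P = V_p²/R1.
P_R1 = (2.113)² / 15.0 = 0.2977 W

0.298 W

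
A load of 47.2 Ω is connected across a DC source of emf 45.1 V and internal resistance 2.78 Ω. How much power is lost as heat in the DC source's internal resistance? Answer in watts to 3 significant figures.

2.26 W

The source's internal resistance is just another series element carrying I; its dissipation is I²r.
I = ε / (r + R) = 45.1 / (2.78 + 47.2) = 0.9024 A
P_int = I² r = (0.9024)² × 2.78 = 2.264 W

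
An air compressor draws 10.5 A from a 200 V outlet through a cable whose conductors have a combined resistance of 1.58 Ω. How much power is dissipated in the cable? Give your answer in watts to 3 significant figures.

Line loss is just I²R for the cable — we know both I and R_line directly.
The cable carries the full 10.5 A.
P_line = I² R_line = (10.50)² × 1.58 = 174.2 W

174 W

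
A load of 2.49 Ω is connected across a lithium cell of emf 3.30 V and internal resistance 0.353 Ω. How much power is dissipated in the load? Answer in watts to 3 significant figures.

Find the circuit current first, then P = I²R for the load (series elements share I).
I = ε / (r + R) = 3.30 / (0.353 + 2.49) = 1.161 A
P_load = I² R = (1.161)² × 2.49 = 3.355 W

3.35 W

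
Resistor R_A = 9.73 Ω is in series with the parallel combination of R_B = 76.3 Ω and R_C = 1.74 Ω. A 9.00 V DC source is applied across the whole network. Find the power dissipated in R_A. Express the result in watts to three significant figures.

Collapse R_B‖R_C to a single equivalent, reducing the network to two series elements.
R_p = (76.3×1.74)/(76.3+1.74) = 1.701 Ω
R_total = 9.73 + 1.701 = 11.43 Ω
I = V / R_total = 9.00 / 11.43 = 0.7873 A
All the current flows through R_A; use P = I²R.
P_R_A = (0.7873)² × 9.73 = 6.031 W

6.03 W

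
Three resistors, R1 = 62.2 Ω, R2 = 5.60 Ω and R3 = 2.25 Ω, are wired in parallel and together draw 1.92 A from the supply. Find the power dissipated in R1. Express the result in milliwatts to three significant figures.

We need the common branch voltage; get it from I_total × R_eq, then P = V²/R for the branch.
1/R_eq = 1/62.2 + 1/5.60 + 1/2.25 ⇒ R_eq = 1.565 Ω
V = I_total × R_eq = 1.920 × 1.565 = 3.004 V
P_R1 = V² / R1 = (3.004)² / 62.2 = 0.1451 W

145 mW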